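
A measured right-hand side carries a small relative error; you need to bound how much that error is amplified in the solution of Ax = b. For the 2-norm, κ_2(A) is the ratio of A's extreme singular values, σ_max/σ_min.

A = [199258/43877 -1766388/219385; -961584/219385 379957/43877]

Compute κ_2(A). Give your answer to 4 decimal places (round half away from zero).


form AᵀA = [2279711716/57229225 -852945912/11445845; -852945912/11445845 8001557209/57229225] with trace 1423013/7921 and determinant 80604484/4950625
char-poly roots: 4489/25 and 17956/198025
σ_max=√(4489/25)=(67/5), σ_min=√(17956/198025)=(134/445) → κ = 44.5000

44.5000


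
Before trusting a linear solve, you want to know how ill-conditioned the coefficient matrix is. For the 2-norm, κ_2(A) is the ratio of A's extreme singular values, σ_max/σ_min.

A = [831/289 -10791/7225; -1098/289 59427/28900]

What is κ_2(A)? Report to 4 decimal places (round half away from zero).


122.4000

form AᵀA = [1896165/83521 -10112013/835210; -10112013/835210 215787969/33408400] with trace 3371121/115600 and determinant 6561/115600
char-poly roots: 729/25 and 9/4624
κ_2(A) = √(λ_max/λ_min) = √((729/25) / (9/4624)) = 122.4000


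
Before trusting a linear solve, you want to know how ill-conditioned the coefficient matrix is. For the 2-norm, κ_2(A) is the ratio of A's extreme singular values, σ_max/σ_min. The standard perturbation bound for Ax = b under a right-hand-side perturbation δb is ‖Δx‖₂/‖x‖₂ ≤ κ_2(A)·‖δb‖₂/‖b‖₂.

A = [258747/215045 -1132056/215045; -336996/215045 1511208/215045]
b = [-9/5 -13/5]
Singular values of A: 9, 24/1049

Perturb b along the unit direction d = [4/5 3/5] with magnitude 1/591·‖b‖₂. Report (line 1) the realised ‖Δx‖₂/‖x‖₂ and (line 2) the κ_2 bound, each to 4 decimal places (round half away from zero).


0.0018
0.6656

largest singular value 9, smallest 24/1049
κ = σ_max/σ_min = 9/(24/1049) = 393.3750
bound on ‖Δx‖/‖x‖: κ·ε = 393.3750·1/591 = 0.6656
solve Ax = b  →  x = [-127.9024 -28.8919]
‖b‖ = 3.1623, ‖x‖ = 131.1250
Δx = A⁻¹·δb where δb = 1/591·3.1623·d; ‖Δx‖ = 0.2339
realised ‖Δx‖/‖x‖ = 0.0018
so the bound overstates the realised error by a factor of ≈ 373.1884 (computed from the unrounded values)


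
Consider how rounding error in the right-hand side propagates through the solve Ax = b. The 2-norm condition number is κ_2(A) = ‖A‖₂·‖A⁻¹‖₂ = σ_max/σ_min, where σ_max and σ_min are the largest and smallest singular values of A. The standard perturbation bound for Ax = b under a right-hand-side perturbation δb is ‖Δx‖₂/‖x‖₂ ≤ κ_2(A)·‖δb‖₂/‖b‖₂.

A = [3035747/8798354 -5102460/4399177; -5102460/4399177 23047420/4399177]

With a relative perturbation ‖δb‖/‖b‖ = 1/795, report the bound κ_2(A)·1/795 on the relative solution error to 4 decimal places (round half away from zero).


0.0823

AᵀA = [67433760889/46050584836 -74564799210/11512646209; -74564799210/11512646209 331480468000/11512646209]; tr = 828884969/27394756, det = 1464100/6848689
solving λ² − 828884969/27394756·λ + 1464100/6848689 = 0 gives λ = 121/4, 48400/6848689
κ = σ_max/σ_min = (11/2)/(220/2617) = 65.4250
worst-case relative error ≤ 65.4250 × 1/795 = 0.0823


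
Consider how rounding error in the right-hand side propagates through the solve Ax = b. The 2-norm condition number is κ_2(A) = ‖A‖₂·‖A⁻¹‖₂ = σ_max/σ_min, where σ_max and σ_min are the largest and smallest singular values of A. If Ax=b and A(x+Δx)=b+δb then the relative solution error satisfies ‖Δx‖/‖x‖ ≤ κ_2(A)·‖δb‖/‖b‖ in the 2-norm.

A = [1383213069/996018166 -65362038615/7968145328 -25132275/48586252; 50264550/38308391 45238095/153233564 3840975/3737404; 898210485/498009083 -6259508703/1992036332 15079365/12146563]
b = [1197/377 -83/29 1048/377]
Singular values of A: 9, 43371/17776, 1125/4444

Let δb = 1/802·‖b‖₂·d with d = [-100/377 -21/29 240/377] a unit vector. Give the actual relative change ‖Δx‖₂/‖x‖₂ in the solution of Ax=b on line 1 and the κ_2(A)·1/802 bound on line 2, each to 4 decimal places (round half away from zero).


σ_max = 9, σ_min = 1125/4444
condition number: 9 ÷ (1125/4444) = 35.5520
κ_2(A)·‖δb‖/‖b‖ = 0.0443
solve Ax = b  →  x = [-8.1655 -2.2928 8.2989]
2-norm of b is 5.0990; of x, 11.8661
Δx = A⁻¹·δb where δb = 1/802·5.0990·d; ‖Δx‖ = 0.0251
relative error = 0.0021
tightness: 0.0021 against a bound of 0.0443 (unrounded ratio ≈ 0.0477)

0.0021
0.0443


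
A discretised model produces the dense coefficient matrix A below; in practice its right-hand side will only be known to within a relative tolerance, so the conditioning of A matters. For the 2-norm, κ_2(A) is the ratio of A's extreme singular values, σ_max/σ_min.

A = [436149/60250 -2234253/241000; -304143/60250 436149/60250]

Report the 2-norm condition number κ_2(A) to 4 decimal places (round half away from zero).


M = AᵀA = [5654578293/72601250 -60202954917/580810000; -60202954917/580810000 321420066849/2323240000]. tr(M)=20094662889/92929600, det(M)=466948881/14868736
solving λ² − 20094662889/92929600·λ + 466948881/14868736 = 0 gives λ = 21609/100, 540225/3717184
so κ_2 = √((21609/100) / (540225/3717184)) = 38.5600

38.5600


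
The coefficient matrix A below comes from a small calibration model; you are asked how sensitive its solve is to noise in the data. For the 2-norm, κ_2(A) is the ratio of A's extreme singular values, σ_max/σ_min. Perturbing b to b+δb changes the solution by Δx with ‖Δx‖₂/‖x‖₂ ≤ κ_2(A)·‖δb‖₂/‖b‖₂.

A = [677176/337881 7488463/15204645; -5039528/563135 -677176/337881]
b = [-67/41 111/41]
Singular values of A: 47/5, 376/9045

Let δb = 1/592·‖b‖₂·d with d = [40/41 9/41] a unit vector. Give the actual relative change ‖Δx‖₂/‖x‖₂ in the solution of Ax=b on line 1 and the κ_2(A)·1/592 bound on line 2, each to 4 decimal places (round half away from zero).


from the listed singular values, σ₁ = 47/5, σ_n = 376/9045
κ_2(A) = (47/5) / (376/9045) = 226.1250
worst-case relative error ≤ 226.1250 × 1/592 = 0.3820
solve Ax = b  →  x = [4.9692 -23.5392]
2-norm of b is 3.1623; of x, 24.0580
with δb = [0.0052 0.0012], A·Δx = δb → ‖Δx‖ = 0.1285
dividing the unrounded norms, ‖Δx‖/‖x‖ = 0.0053
realised/bound (from unrounded values) ≈ 0.0140

0.0053
0.3820


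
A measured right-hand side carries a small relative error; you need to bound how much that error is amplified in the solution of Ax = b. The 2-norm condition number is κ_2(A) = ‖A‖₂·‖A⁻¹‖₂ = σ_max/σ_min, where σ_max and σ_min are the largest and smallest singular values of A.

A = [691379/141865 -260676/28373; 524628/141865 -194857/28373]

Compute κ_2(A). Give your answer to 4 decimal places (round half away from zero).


333.8000

AᵀA = [30129578401/805027129 -56490670080/805027129; -56490670080/805027129 105921227425/805027129]; tr = 470764034/2785561, det = 714025/2785561
solving λ² − 470764034/2785561·λ + 714025/2785561 = 0 gives λ = 169, 4225/2785561
κ_2(A) = √(λ_max/λ_min) = √(169 / (4225/2785561)) = 333.8000


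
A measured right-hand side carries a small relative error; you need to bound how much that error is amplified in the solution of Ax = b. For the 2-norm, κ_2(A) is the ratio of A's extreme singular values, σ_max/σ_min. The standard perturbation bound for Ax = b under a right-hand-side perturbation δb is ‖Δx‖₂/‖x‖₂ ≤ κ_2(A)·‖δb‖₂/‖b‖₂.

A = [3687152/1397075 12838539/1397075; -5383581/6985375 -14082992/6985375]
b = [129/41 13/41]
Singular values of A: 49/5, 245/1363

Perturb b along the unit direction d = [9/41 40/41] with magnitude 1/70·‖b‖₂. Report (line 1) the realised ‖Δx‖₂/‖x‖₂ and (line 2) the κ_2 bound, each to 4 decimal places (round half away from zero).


0.0451
0.7789

from the listed singular values, σ₁ = 49/5, σ_n = 245/1363
κ_2(A) = (49/5) / (245/1363) = 54.5200
κ_2(A)·‖δb‖/‖b‖ = 0.7789
solve Ax = b  →  x = [-5.2550 1.8516]
‖b‖₂ = 3.1623 and ‖x‖₂ = 5.5717
Δx = A⁻¹·δb where δb = 1/70·3.1623·d; ‖Δx‖ = 0.2513
realised ‖Δx‖/‖x‖ = 0.0451
so the bound overstates the realised error by a factor of ≈ 17.2668 (computed from the unrounded values)


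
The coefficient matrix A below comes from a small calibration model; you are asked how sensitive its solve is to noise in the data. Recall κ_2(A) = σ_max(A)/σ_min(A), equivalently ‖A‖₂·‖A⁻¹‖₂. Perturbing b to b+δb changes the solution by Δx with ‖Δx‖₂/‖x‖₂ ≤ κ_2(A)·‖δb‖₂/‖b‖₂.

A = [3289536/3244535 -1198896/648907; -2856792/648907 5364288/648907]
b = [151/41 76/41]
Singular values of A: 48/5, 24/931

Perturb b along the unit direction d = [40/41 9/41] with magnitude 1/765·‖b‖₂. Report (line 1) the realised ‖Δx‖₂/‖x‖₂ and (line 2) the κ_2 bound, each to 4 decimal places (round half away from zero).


largest singular value 48/5, smallest 24/931
condition number: (48/5) ÷ (24/931) = 372.4000
bound on ‖Δx‖/‖x‖: κ·ε = 372.4000·1/765 = 0.4868
solve Ax = b  →  x = [136.8627 73.1115]
2-norm of b is 4.1231; of x, 155.1667
Δx = A⁻¹·δb where δb = 1/765·4.1231·d; ‖Δx‖ = 0.2091
dividing the unrounded norms, ‖Δx‖/‖x‖ = 0.0013
realised/bound (from unrounded values) ≈ 0.0028

0.0013
0.4868


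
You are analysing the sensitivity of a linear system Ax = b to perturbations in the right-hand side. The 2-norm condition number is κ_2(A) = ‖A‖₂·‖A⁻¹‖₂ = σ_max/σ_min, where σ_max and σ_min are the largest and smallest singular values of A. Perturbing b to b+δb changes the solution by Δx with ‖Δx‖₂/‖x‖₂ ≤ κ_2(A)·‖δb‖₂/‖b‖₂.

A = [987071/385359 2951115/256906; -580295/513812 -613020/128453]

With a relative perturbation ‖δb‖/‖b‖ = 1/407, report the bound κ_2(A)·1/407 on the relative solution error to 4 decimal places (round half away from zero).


M = AᵀA = [110175308449/14059319184 6797946145/195268322; 6797946145/195268322 60427537425/390536644]. tr(M)=1359647029/8363664, det(M)=2088025/3717184
char-poly roots: 2601/16 and 7225/2090916
σ_max=√(2601/16)=(51/4), σ_min=√(7225/2090916)=(85/1446) → κ = 216.9000
κ_2(A)·‖δb‖/‖b‖ = 0.5329

0.5329


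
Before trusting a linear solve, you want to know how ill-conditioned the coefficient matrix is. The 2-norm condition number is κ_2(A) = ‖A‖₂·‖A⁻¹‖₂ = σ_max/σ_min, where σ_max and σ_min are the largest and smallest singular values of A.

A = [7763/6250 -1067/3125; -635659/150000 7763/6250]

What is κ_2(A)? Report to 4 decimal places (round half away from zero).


M = AᵀA = [702039241/36000000 -8531537/1500000; -8531537/1500000 103709/62500]. tr(M)=1218841/57600, det(M)=529/57600
solving λ² − 1218841/57600·λ + 529/57600 = 0 gives λ = 529/25, 1/2304
σ_max=√(529/25)=(23/5), σ_min=√(1/2304)=(1/48) → κ = 220.8000

220.8000


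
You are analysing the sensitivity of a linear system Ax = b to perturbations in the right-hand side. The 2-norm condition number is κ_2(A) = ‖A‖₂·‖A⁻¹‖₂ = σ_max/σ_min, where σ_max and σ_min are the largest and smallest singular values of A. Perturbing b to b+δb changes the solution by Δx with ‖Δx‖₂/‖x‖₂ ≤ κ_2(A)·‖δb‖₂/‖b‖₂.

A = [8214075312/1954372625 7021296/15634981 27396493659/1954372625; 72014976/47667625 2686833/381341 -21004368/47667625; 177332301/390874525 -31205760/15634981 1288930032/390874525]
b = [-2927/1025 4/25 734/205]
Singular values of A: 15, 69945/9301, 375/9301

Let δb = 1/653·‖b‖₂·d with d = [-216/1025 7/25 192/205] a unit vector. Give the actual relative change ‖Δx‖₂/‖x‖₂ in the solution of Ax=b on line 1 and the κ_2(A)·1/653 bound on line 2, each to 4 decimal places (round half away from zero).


σ_max = 15, σ_min = 375/9301
κ_2(A) = 15 / (375/9301) = 372.0400
perturbation bound = 372.0400·1/653 = 0.5697
solve Ax = b  →  x = [-92.9846 21.6482 26.9816]
‖b‖₂ = 4.5826 and ‖x‖₂ = 99.2108
with δb = [-0.0015 0.0020 0.0066], A·Δx = δb → ‖Δx‖ = 0.1741
realised ‖Δx‖/‖x‖ = 0.0018
tightness: 0.0018 against a bound of 0.5697 (unrounded ratio ≈ 0.0031)

0.0018
0.5697


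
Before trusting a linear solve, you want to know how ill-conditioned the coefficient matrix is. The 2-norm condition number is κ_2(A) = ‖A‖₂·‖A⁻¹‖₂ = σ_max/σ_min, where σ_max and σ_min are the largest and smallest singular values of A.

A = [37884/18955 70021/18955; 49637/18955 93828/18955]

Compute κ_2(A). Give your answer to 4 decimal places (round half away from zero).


223.0000

AᵀA = [155961169/14371681 292400640/14371681; 292400640/14371681 548265361/14371681]; tr = 2436770/49729, det = 2401/49729
char-poly roots: 49 and 49/49729
so κ_2 = √(49 / (49/49729)) = 223.0000


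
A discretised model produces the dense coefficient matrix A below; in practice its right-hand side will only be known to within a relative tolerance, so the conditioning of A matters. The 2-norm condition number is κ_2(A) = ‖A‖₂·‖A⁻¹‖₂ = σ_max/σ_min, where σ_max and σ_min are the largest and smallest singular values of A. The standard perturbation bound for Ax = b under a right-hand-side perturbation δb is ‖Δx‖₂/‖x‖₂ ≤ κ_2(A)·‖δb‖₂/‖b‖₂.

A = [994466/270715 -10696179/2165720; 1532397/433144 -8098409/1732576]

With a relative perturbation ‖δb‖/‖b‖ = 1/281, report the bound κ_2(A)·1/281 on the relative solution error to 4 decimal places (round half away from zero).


0.8504

M = AᵀA = [145064949049/5577102400 -773642098053/22308409600; -773642098053/22308409600 4126204080241/89233638400]. tr(M)=257889730601/3569345536, det(M)=1305015625/14277382144
char-poly roots: 289/4 and 4515625/3569345536
κ = σ_max/σ_min = (17/2)/(2125/59744) = 238.9760
κ_2(A)·‖δb‖/‖b‖ = 0.8504


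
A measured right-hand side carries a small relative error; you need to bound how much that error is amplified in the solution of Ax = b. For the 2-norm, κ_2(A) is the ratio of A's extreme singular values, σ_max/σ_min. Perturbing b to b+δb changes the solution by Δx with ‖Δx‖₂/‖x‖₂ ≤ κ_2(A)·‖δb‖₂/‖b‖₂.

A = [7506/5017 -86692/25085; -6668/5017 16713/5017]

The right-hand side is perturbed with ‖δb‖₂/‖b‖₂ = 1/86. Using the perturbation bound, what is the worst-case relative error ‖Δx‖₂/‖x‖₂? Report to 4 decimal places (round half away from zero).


form AᵀA = [119860/29929 -1436292/149645; -1436292/149645 17239729/748225] with trace 20236229/748225 and determinant 114244/748225
solving λ² − 20236229/748225·λ + 114244/748225 = 0 gives λ = 676/25, 169/29929
σ_max=√(676/25)=(26/5), σ_min=√(169/29929)=(13/173) → κ = 69.2000
worst-case relative error ≤ 69.2000 × 1/86 = 0.8047

0.8047


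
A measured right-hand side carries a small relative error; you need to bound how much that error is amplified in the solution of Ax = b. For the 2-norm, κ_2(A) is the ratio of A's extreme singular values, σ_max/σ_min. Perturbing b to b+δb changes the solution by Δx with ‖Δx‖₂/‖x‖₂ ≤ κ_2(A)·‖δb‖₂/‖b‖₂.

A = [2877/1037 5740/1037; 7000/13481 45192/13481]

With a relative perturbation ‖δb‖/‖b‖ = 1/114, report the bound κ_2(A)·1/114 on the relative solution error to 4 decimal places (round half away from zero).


0.0669

form AᵀA = [5009809/628849 10751580/628849; 10751580/628849 26333776/628849] with trace 185465/3721 and determinant 153664/3721
solving λ² − 185465/3721·λ + 153664/3721 = 0 gives λ = 49, 3136/3721
so κ_2 = √(49 / (3136/3721)) = 7.6250
worst-case relative error ≤ 7.6250 × 1/114 = 0.0669


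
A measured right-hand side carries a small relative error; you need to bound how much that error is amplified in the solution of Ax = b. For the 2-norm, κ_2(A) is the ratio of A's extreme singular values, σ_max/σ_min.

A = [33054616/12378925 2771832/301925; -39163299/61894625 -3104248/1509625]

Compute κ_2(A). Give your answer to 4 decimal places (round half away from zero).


M = AᵀA = [17161781654521/2278967640625 58832162244072/2278967640625; 58832162244072/2278967640625 201712671551104/2278967640625]. tr(M)=350199125129/3646348225, det(M)=368947264/3646348225
λ_max, λ_min = (350199125129/3646348225 ± √122634046000312179241041/13295855377960650625)/2 = 2401/25, 153664/145853929
so κ_2 = √((2401/25) / (153664/145853929)) = 301.9250

301.9250


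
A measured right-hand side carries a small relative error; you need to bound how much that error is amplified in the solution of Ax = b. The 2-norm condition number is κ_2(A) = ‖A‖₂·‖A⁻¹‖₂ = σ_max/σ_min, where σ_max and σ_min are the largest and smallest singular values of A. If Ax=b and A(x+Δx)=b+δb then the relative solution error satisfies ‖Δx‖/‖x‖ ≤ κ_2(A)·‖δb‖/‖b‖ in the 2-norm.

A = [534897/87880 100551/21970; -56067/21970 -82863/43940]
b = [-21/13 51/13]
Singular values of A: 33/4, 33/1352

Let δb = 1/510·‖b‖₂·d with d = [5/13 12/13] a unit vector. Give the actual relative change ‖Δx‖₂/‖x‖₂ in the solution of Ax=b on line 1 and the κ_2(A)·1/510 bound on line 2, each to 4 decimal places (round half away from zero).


0.0028
0.6627

largest singular value 33/4, smallest 33/1352
condition number: (33/4) ÷ (33/1352) = 338.0000
κ_2(A)·‖δb‖/‖b‖ = 0.6627
solve Ax = b  →  x = [-74.0364 98.1091]
‖b‖₂ = 4.2426 and ‖x‖₂ = 122.9096
δb = ε·‖b‖·d = [0.0032 0.0077]; solving A·Δx = δb gives ‖Δx‖ = 0.3408
realised ‖Δx‖/‖x‖ = 0.0028
so the bound overstates the realised error by a factor of ≈ 239.0031 (computed from the unrounded values)


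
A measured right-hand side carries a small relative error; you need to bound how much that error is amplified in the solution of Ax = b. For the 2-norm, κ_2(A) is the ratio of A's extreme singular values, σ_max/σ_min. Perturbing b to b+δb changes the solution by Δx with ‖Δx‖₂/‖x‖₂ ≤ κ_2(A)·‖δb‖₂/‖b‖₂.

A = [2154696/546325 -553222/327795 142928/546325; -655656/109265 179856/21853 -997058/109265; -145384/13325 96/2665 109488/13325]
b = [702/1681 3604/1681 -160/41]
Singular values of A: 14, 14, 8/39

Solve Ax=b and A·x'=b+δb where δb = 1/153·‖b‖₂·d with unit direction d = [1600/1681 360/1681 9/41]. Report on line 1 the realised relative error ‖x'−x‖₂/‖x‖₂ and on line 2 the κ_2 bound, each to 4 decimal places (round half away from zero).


0.4461
0.4461

σ_max = 14, σ_min = 8/39
condition number: 14 ÷ (8/39) = 68.2500
bound on ‖Δx‖/‖x‖: κ·ε = 68.2500·1/153 = 0.4461
solve Ax = b  →  x = [0.1600 0.0857 -0.2629]
‖b‖₂ = 4.4721 and ‖x‖₂ = 0.3194
Δx = A⁻¹·δb where δb = 1/153·4.4721·d; ‖Δx‖ = 0.1425
realised ‖Δx‖/‖x‖ = 0.4461
realised/bound = 1 exactly: the bound is attained for this b and d


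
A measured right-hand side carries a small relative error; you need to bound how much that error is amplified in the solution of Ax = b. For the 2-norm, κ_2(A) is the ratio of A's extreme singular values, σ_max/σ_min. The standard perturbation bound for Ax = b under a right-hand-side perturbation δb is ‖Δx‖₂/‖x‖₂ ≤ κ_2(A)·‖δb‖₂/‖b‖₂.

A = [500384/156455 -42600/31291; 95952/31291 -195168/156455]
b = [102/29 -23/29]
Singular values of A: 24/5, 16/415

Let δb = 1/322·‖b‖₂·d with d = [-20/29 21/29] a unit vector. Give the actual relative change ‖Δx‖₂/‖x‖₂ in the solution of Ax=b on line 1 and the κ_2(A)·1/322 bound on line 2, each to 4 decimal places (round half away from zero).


0.0037
0.3866

from the listed singular values, σ₁ = 24/5, σ_n = 16/415
κ = σ_max/σ_min = (24/5)/(16/415) = 124.5000
worst-case relative error ≤ 124.5000 × 1/322 = 0.3866
solve Ax = b  →  x = [-29.5433 -71.9872]
2-norm of b is 3.6056; of x, 77.8136
Δx = A⁻¹·δb where δb = 1/322·3.6056·d; ‖Δx‖ = 0.2904
relative error = 0.0037
so the bound overstates the realised error by a factor of ≈ 103.5917 (computed from the unrounded values)


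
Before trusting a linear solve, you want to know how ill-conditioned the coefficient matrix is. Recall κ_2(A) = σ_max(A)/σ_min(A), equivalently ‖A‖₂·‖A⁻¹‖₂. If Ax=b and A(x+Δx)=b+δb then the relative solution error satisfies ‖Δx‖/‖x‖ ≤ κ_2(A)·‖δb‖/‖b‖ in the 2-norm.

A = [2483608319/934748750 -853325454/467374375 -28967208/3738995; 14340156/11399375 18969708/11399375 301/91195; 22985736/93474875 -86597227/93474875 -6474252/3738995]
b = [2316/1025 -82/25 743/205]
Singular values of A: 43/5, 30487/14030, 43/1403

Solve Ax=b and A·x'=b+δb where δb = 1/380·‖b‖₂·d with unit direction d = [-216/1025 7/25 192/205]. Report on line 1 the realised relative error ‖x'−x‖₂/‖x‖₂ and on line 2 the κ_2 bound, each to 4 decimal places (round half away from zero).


0.0071
0.7384

from the listed singular values, σ₁ = 43/5, σ_n = 43/1403
κ = σ_max/σ_min = (43/5)/(43/1403) = 280.6000
perturbation bound = 280.6000·1/380 = 0.7384
solve Ax = b  →  x = [47.1918 -37.6948 24.7764]
‖b‖₂ = 5.3852 and ‖x‖₂ = 65.2827
δb = ε·‖b‖·d = [-0.0030 0.0040 0.0133]; solving A·Δx = δb gives ‖Δx‖ = 0.4624
realised ‖Δx‖/‖x‖ = 0.0071
realised/bound (from unrounded values) ≈ 0.0096


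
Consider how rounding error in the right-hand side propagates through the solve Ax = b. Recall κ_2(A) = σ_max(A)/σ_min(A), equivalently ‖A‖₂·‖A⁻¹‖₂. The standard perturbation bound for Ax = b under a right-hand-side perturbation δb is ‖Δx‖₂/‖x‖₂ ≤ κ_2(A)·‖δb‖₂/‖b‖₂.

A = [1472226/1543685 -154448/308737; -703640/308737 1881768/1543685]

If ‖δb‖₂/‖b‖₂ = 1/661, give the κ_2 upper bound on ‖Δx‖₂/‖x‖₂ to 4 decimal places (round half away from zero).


0.5284

M = AᵀA = [86066157604/14100375025 -9180293472/2820075005; -9180293472/2820075005 24481688896/14100375025]. tr(M)=15300740/1951609, det(M)=614656/1219755625
char-poly roots: 196/25 and 3136/48790225
κ = σ_max/σ_min = (14/5)/(56/6985) = 349.2500
κ_2(A)·‖δb‖/‖b‖ = 0.5284


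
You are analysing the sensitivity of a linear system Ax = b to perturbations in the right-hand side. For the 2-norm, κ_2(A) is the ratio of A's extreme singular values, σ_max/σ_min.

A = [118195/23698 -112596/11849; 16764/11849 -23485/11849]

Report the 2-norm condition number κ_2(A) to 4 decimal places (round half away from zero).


M = AᵀA = [8979289/334084 -4192650/83521; -4192650/83521 7869961/83521]. tr(M)=139997/1156, det(M)=14641/1156
char-poly roots: 121 and 121/1156
κ_2(A) = √(λ_max/λ_min) = √(121 / (121/1156)) = 34.0000

34.0000


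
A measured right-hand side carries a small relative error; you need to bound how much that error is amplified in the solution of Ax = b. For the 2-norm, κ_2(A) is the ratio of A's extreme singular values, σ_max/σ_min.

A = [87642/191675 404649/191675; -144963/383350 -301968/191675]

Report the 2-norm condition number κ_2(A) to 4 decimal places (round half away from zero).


93.5000

M = AᵀA = [2069550081/5878288900 91762146/58782889; 91762146/58782889 10197019449/1469572225]. tr(M)=25495317/3496900, det(M)=531441/87422500
char-poly roots: 729/100 and 729/874225
κ = σ_max/σ_min = (27/10)/(27/935) = 93.5000


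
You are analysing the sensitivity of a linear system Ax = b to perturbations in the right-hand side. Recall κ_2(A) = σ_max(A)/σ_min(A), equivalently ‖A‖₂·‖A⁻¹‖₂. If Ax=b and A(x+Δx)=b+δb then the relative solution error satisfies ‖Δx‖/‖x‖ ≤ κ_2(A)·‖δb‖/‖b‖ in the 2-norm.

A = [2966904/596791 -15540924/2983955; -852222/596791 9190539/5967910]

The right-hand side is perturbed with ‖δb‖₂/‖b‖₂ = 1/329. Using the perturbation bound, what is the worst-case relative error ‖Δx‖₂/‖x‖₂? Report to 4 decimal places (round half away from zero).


form AᵀA = [9528801682500/356159497681 -10004923868625/356159497681; -10004923868625/356159497681 42021891288225/1424637990724] with trace 95287869225/1693980964 and determinant 20250000/423495241
solving λ² − 95287869225/1693980964·λ + 20250000/423495241 = 0 gives λ = 225/4, 360000/423495241
so κ_2 = √((225/4) / (360000/423495241)) = 257.2375
κ_2(A)·‖δb‖/‖b‖ = 0.7819

0.7819


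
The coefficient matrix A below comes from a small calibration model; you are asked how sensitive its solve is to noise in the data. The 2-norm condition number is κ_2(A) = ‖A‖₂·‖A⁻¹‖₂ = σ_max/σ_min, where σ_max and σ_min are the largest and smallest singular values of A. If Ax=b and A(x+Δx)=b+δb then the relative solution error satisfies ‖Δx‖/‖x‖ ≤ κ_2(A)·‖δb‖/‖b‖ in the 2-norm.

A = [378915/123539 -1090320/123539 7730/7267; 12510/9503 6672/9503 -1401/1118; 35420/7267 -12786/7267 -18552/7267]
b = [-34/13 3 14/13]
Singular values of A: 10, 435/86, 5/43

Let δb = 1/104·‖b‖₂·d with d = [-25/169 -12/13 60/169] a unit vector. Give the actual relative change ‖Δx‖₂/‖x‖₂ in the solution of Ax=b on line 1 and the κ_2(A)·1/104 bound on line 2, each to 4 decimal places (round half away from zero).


largest singular value 10, smallest 5/43
κ_2(A) = 10 / (5/43) = 86.0000
worst-case relative error ≤ 86.0000 × 1/104 = 0.8269
solve Ax = b  →  x = [-8.7813 -4.4567 -14.1159]
‖b‖ = 4.1231, ‖x‖ = 17.2114
δb = ε·‖b‖·d = [-0.0059 -0.0366 0.0141]; solving A·Δx = δb gives ‖Δx‖ = 0.3409
relative error = 0.0198
realised/bound (from unrounded values) ≈ 0.0240

0.0198
0.8269


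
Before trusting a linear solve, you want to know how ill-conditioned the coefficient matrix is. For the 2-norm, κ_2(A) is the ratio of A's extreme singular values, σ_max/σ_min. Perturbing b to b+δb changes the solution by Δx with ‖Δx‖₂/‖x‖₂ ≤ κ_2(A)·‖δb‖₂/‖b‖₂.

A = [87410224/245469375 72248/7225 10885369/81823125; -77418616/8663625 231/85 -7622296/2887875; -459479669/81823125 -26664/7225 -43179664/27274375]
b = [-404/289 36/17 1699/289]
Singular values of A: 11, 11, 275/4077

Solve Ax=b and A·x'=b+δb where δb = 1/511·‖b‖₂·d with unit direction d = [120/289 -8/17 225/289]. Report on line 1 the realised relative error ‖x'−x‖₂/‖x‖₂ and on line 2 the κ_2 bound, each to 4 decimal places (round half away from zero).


largest singular value 11, smallest 275/4077
κ_2(A) = 11 / (275/4077) = 163.0800
worst-case relative error ≤ 163.0800 × 1/511 = 0.3191
solve Ax = b  →  x = [-12.8863 -0.2473 42.5711]
‖b‖₂ = 6.4031 and ‖x‖₂ = 44.4793
Δx = A⁻¹·δb where δb = 1/511·6.4031·d; ‖Δx‖ = 0.1858
dividing the unrounded norms, ‖Δx‖/‖x‖ = 0.0042
tightness: 0.0042 against a bound of 0.3191 (unrounded ratio ≈ 0.0131)

0.0042
0.3191


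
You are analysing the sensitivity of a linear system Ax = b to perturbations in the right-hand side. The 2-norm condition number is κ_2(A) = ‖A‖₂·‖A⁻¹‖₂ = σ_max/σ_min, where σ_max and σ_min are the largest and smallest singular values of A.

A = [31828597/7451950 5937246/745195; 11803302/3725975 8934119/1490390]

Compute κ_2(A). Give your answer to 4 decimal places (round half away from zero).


AᵀA = [62813253576049/2221262352100 5888526297696/111063117605; 5888526297696/111063117605 8832881702569/88850494084]; tr = 490718505433/3843014450, det = 163047361/1229764624
solving λ² − 490718505433/3843014450·λ + 163047361/1229764624 = 0 gives λ = 12769/100, 319225/307441156
κ_2(A) = √(λ_max/λ_min) = √((12769/100) / (319225/307441156)) = 350.6800

350.6800


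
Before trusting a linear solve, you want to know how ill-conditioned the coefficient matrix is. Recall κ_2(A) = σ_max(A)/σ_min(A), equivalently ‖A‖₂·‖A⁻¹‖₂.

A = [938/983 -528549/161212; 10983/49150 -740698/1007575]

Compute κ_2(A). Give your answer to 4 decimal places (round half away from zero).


393.2000

AᵀA = [2320236289/2415722500 -3977219799/1207861250; -3977219799/1207861250 109090222969/9662890000]; tr = 189393869/15460624, det = 60025/61842496
solving λ² − 189393869/15460624·λ + 60025/61842496 = 0 gives λ = 49/4, 1225/15460624
κ = σ_max/σ_min = (7/2)/(35/3932) = 393.2000


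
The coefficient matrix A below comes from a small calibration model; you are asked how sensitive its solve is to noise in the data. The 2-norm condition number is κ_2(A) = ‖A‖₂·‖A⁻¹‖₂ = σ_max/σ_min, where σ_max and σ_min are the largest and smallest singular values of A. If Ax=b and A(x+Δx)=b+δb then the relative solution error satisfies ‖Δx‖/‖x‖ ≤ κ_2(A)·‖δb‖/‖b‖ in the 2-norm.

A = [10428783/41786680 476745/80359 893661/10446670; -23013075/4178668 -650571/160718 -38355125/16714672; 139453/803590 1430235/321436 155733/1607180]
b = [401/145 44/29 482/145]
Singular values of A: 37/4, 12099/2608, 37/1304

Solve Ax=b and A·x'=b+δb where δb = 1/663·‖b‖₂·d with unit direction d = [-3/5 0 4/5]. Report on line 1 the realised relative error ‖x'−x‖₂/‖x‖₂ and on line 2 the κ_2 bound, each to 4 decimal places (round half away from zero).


σ_max = 37/4, σ_min = 37/1304
κ_2(A) = (37/4) / (37/1304) = 326.0000
perturbation bound = 326.0000·1/663 = 0.4917
solve Ax = b  →  x = [-14.1634 0.5965 32.2788]
2-norm of b is 4.5826; of x, 35.2545
δb = ε·‖b‖·d = [-0.0041 0.0000 0.0055]; solving A·Δx = δb gives ‖Δx‖ = 0.2436
dividing the unrounded norms, ‖Δx‖/‖x‖ = 0.0069
tightness: 0.0069 against a bound of 0.4917 (unrounded ratio ≈ 0.0141)

0.0069
0.4917


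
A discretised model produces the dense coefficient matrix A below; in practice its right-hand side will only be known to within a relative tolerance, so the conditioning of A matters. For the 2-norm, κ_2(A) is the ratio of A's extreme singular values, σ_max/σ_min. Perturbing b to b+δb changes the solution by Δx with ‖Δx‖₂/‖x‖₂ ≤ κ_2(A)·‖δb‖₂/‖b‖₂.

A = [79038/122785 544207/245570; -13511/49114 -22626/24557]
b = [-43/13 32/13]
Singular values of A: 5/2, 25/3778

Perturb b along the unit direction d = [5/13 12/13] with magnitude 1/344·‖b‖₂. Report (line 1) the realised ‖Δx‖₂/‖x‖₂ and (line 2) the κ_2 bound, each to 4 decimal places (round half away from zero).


0.0120
1.0983

σ_max = 5/2, σ_min = 25/3778
κ = σ_max/σ_min = (5/2)/(25/3778) = 377.8000
bound on ‖Δx‖/‖x‖: κ·ε = 377.8000·1/344 = 1.0983
solve Ax = b  →  x = [-145.5232 40.7776]
2-norm of b is 4.1231; of x, 151.1285
with δb = [0.0046 0.0111], A·Δx = δb → ‖Δx‖ = 1.8113
relative error = 0.0120
so the bound overstates the realised error by a factor of ≈ 91.6351 (computed from the unrounded values)


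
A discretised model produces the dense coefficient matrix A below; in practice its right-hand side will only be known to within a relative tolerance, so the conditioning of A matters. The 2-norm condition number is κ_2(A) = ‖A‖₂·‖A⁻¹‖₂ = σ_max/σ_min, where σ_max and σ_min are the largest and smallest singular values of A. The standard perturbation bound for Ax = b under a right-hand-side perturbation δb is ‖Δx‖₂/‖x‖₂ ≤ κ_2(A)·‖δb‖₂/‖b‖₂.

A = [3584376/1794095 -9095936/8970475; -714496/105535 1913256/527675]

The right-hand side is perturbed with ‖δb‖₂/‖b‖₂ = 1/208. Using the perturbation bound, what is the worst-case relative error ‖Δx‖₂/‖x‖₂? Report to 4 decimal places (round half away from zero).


AᵀA = [6415342465600/128751074761 -3421361848320/128751074761; -3421361848320/128751074761 1825015319104/128751074761]; tr = 28513348736/445505449, det = 64000000/445505449
solving λ² − 28513348736/445505449·λ + 64000000/445505449 = 0 gives λ = 64, 1000000/445505449
so κ_2 = √(64 / (1000000/445505449)) = 168.8560
bound on ‖Δx‖/‖x‖: κ·ε = 168.8560·1/208 = 0.8118

0.8118


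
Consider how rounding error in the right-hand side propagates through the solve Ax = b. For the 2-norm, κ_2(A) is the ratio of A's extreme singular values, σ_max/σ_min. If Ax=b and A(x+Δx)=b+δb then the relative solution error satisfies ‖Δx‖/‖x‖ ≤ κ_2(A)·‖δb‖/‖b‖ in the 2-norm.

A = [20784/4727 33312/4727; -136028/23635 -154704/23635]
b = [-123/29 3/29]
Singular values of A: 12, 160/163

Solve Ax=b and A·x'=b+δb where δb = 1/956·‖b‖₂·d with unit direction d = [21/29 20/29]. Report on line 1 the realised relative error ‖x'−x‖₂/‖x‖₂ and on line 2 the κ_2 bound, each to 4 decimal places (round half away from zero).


0.0015
0.0128

from the listed singular values, σ₁ = 12, σ_n = 160/163
condition number: 12 ÷ (160/163) = 12.2250
κ_2(A)·‖δb‖/‖b‖ = 0.0128
solve Ax = b  →  x = [2.2950 -2.0338]
2-norm of b is 4.2426; of x, 3.0665
Δx = A⁻¹·δb where δb = 1/956·4.2426·d; ‖Δx‖ = 0.0045
dividing the unrounded norms, ‖Δx‖/‖x‖ = 0.0015
so the bound overstates the realised error by a factor of ≈ 8.6733 (computed from the unrounded values)


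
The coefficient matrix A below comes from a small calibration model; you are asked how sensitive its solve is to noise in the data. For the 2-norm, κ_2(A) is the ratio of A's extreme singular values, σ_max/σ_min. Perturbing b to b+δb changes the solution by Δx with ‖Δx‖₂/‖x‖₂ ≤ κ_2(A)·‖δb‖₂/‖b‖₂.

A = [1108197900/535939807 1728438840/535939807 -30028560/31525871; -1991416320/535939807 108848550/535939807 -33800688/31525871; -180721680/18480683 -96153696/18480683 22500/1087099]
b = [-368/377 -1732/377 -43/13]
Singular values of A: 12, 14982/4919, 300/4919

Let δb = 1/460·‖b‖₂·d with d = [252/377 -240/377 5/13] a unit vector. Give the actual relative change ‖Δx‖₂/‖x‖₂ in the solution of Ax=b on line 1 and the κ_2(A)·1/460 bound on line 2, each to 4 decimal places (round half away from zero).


σ_max = 12, σ_min = 300/4919
κ_2(A) = 12 / (300/4919) = 196.7600
worst-case relative error ≤ 196.7600 × 1/460 = 0.4277
solve Ax = b  →  x = [-2.7917 5.9427 15.0857]
‖b‖₂ = 5.7446 and ‖x‖₂ = 16.4526
δb = ε·‖b‖·d = [0.0083 -0.0080 0.0048]; solving A·Δx = δb gives ‖Δx‖ = 0.2048
dividing the unrounded norms, ‖Δx‖/‖x‖ = 0.0124
tightness: 0.0124 against a bound of 0.4277 (unrounded ratio ≈ 0.0291)

0.0124
0.4277


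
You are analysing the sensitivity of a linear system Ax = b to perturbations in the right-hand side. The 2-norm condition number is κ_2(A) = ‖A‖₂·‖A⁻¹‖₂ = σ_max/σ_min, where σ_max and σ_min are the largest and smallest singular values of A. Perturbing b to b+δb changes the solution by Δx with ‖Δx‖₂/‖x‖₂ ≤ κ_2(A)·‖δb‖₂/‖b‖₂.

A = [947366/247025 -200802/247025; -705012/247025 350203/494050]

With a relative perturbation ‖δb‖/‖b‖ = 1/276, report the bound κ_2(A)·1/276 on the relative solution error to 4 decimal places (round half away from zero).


0.2183

M = AᵀA = [55781770324/2440854025 -501890634/97634161; -501890634/97634161 11357116561/9763416100]. tr(M)=139490897/5808100, det(M)=5764801/36300625
λ_max, λ_min = (139490897/5808100 ± √777451260792969/1349361024400)/2 = 2401/100, 9604/1452025
σ_max=√(2401/100)=(49/10), σ_min=√(9604/1452025)=(98/1205) → κ = 60.2500
κ_2(A)·‖δb‖/‖b‖ = 0.2183


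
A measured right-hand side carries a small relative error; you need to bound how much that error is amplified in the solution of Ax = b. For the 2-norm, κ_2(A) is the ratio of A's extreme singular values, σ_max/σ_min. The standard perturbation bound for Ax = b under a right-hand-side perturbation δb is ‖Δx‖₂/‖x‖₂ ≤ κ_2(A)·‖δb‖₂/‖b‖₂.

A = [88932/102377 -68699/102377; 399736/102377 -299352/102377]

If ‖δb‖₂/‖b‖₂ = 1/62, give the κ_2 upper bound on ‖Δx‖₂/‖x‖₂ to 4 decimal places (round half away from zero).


5.0343

AᵀA = [99760720/6235009 -74819340/6235009; -74819340/6235009 56116105/6235009]; tr = 155876825/6235009, det = 40000/6235009
char-poly roots: 25 and 1600/6235009
κ_2(A) = √(λ_max/λ_min) = √(25 / (1600/6235009)) = 312.1250
bound on ‖Δx‖/‖x‖: κ·ε = 312.1250·1/62 = 5.0343


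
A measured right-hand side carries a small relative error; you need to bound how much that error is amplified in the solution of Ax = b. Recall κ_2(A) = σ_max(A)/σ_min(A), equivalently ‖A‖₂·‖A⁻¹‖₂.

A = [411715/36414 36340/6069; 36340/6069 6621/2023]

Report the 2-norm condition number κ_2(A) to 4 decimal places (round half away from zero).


182.7000

M = AᵀA = [751040425/4588164 33378290/382347; 33378290/382347 5934721/127449]. tr(M)=3338029/15876, det(M)=21025/15876
eigenvalues of AᵀA: λ = (tr ± √(tr²−4·det))/2 = 841/4, 25/3969
so κ_2 = √((841/4) / (25/3969)) = 182.7000


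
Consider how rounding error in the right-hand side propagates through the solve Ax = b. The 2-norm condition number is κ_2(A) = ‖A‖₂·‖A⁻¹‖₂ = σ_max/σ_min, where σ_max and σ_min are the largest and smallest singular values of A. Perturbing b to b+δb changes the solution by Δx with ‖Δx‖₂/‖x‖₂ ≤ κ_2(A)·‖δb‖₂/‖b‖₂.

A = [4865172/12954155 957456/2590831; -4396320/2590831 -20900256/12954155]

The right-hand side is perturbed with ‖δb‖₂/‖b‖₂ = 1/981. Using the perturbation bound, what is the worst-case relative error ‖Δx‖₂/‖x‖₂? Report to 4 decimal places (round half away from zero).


AᵀA = [301523282064/99827562025 57431529792/19965512405; 57431529792/19965512405 273491225856/99827562025]; tr = 136745424/23740205, det = 1327104/2967525625
eigenvalues of AᵀA: λ = (tr ± √(tr²−4·det))/2 = 144/25, 9216/118701025
κ_2(A) = √(λ_max/λ_min) = √((144/25) / (9216/118701025)) = 272.3750
κ_2(A)·‖δb‖/‖b‖ = 0.2777

0.2777


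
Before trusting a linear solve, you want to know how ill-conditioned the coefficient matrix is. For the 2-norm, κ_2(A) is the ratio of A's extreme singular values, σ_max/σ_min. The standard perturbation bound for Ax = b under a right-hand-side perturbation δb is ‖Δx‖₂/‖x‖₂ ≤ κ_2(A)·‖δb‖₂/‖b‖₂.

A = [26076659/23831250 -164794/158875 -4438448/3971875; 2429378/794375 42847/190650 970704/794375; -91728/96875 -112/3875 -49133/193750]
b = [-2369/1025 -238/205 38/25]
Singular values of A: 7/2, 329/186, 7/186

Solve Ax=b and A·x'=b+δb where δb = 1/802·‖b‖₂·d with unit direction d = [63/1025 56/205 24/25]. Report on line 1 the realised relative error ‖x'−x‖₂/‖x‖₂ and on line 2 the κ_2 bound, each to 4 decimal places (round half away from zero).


largest singular value 7/2, smallest 7/186
κ = σ_max/σ_min = (7/2)/(7/186) = 93.0000
perturbation bound = 93.0000·1/802 = 0.1160
solve Ax = b  →  x = [-5.2658 -20.5787 16.0135]
‖b‖₂ = 3.0000 and ‖x‖₂ = 26.6016
Δx = A⁻¹·δb where δb = 1/802·3.0000·d; ‖Δx‖ = 0.0994
dividing the unrounded norms, ‖Δx‖/‖x‖ = 0.0037
realised/bound (from unrounded values) ≈ 0.0322

0.0037
0.1160


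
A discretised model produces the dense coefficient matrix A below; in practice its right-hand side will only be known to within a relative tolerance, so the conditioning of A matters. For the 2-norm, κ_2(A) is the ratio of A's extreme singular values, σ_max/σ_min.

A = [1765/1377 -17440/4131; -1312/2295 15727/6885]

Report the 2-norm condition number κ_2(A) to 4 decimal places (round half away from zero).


48.6000

form AᵀA = [323089/164025 -3305344/492075; -3305344/492075 34013449/1476225] with trace 1476850/59049 and determinant 15625/59049
eigenvalues of AᵀA: λ = (tr ± √(tr²−4·det))/2 = 25, 625/59049
so κ_2 = √(25 / (625/59049)) = 48.6000


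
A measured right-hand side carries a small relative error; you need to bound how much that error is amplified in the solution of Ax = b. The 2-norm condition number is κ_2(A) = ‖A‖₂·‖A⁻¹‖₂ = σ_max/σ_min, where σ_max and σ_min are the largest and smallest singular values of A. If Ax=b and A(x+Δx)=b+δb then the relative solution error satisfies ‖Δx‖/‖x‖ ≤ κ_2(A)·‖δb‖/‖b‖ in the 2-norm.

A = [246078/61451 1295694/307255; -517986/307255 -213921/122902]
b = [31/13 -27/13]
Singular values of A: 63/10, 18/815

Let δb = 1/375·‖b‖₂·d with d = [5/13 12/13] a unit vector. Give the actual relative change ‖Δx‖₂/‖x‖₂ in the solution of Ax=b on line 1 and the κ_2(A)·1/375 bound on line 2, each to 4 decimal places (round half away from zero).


σ_max = 63/10, σ_min = 18/815
κ = σ_max/σ_min = (63/10)/(18/815) = 285.2500
κ_2(A)·‖δb‖/‖b‖ = 0.7607
solve Ax = b  →  x = [33.1158 -30.8812]
‖b‖ = 3.1623, ‖x‖ = 45.2803
δb = ε·‖b‖·d = [0.0032 0.0078]; solving A·Δx = δb gives ‖Δx‖ = 0.3818
realised ‖Δx‖/‖x‖ = 0.0084
tightness: 0.0084 against a bound of 0.7607 (unrounded ratio ≈ 0.0111)

0.0084
0.7607
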